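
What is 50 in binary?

Using repeated division by 2:
50 ÷ 2 = 25 remainder 0
25 ÷ 2 = 12 remainder 1
12 ÷ 2 = 6 remainder 0
6 ÷ 2 = 3 remainder 0
3 ÷ 2 = 1 remainder 1
1 ÷ 2 = 0 remainder 1
Reading remainders bottom to top: 110010



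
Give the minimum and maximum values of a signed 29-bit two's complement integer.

For 29-bit two's complement:
Minimum: -2^28 = -268435456
Maximum: 2^28 - 1 = 268435455



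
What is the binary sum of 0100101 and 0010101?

Add column by column from the right: bit + bit + carry-in; write the sum mod 2, carry 1 when the sum is 2 or 3.
carry:  0001010
        0100101
+       0010101
---------------
       00111010
(the carry out of the leftmost column, 0, becomes the leading bit)
Decimal check:
  0100101 = 32 + 4 + 1 = 37
  0010101 = 16 + 4 + 1 = 21
  37 + 21 = 58, and 00111010 = 32 + 16 + 8 + 2 = 58 ✓



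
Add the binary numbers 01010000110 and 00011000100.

Add column by column from the right: bit + bit + carry-in; write the sum mod 2, carry 1 when the sum is 2 or 3.
carry:  00100001000
        01010000110
+       00011000100
-------------------
       001101001010
(the carry out of the leftmost column, 0, becomes the leading bit)
Decimal check:
  01010000110 = 512 + 128 + 4 + 2 = 646
  00011000100 = 128 + 64 + 4 = 196
  646 + 196 = 842, and 001101001010 = 512 + 256 + 64 + 8 + 2 = 842 ✓



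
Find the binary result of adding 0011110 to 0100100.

Add column by column from the right: bit + bit + carry-in; write the sum mod 2, carry 1 when the sum is 2 or 3.
carry:  1111000
        0011110
+       0100100
---------------
       01000010
(the carry out of the leftmost column, 0, becomes the leading bit)
Decimal check:
  0011110 = 16 + 8 + 4 + 2 = 30
  0100100 = 32 + 4 = 36
  30 + 36 = 66, and 01000010 = 64 + 2 = 66 ✓



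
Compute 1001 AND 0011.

AND: 1 only when both bits are 1
  1001
& 0011
------
  0001
Decimal: 9 & 3 = 1



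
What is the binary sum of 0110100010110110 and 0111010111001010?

Add column by column from the right: bit + bit + carry-in; write the sum mod 2, carry 1 when the sum is 2 or 3.
carry:  1100001111111100
        0110100010110110
+       0111010111001010
------------------------
       01101111010000000
(the carry out of the leftmost column, 0, becomes the leading bit)
Decimal check:
  0110100010110110 = 16384 + 8192 + 2048 + 128 + 32 + 16 + 4 + 2 = 26806
  0111010111001010 = 16384 + 8192 + 4096 + 1024 + 256 + 128 + 64 + 8 + 2 = 30154
  26806 + 30154 = 56960, and 01101111010000000 = 32768 + 16384 + 4096 + 2048 + 1024 + 512 + 128 = 56960 ✓



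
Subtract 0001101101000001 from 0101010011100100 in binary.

Method 1 - Direct subtraction (column by column from the right: bit − bit − borrow-in; if negative, add 2 and borrow 1 from the next column):
borrow: 0111011000000110
        0101010011100100
-       0001101101000001
------------------------
        0011100110100011

Method 2 - Add two's complement:
Two's complement of 0001101101000001: invert → 1110010010111110, add 1 → 1110010010111111
  0101010011100100
+ 1110010010111111
------------------
 10011100110100011  (end carry out of the top bit = 1)
Discarding the end carry: 0011100110100011
Decimal check:
  0101010011100100 = 16384 + 4096 + 1024 + 128 + 64 + 32 + 4 = 21732
  0001101101000001 = 4096 + 2048 + 512 + 256 + 64 + 1 = 6977
  21732 - 6977 = 14755, and 0011100110100011 = 8192 + 4096 + 2048 + 256 + 128 + 32 + 2 + 1 = 14755 ✓



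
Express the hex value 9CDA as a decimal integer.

Expand by place value (powers of 16):
Digit values: C = 12, D = 13, A = 10
9CDA = 9 × 16^3 + 12 × 16^2 + 13 × 16^1 + 10 × 16^0
= 9 × 4096 + 12 × 256 + 13 × 16 + 10 × 1
= 36864 + 3072 + 208 + 10
= 40154



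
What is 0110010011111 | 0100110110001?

OR: 1 when either bit is 1
  0110010011111
| 0100110110001
---------------
  0110110111111
Decimal: 3231 | 2481 = 3519



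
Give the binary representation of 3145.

Using repeated division by 2:
3145 ÷ 2 = 1572 remainder 1
1572 ÷ 2 = 786 remainder 0
786 ÷ 2 = 393 remainder 0
393 ÷ 2 = 196 remainder 1
196 ÷ 2 = 98 remainder 0
98 ÷ 2 = 49 remainder 0
49 ÷ 2 = 24 remainder 1
24 ÷ 2 = 12 remainder 0
12 ÷ 2 = 6 remainder 0
6 ÷ 2 = 3 remainder 0
3 ÷ 2 = 1 remainder 1
1 ÷ 2 = 0 remainder 1
Reading remainders bottom to top: 110001001001



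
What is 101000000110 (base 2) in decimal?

Sum of powers of 2 for each 1-bit:
2^1 + 2^2 + 2^9 + 2^11
= 2 + 4 + 512 + 2048
= 2566



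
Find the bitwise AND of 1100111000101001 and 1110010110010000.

AND: 1 only when both bits are 1
  1100111000101001
& 1110010110010000
------------------
  1100010000000000
Decimal: 52777 & 58768 = 50176



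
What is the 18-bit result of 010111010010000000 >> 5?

Original: 010111010010000000 (decimal 95360)
Shift right by 5 positions
Drop the 5 low bits; fill with zeros on the left
Result: 000000101110100100 (decimal 2980)
Equivalent: 95360 >> 5 = 95360 ÷ 2^5 = 2980



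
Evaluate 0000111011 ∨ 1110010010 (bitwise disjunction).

OR: 1 when either bit is 1
  0000111011
| 1110010010
------------
  1110111011
Decimal: 59 | 914 = 955



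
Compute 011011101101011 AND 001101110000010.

AND: 1 only when both bits are 1
  011011101101011
& 001101110000010
-----------------
  001001100000010
Decimal: 14187 & 7042 = 4866



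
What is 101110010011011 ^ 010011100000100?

XOR: 1 when bits differ
  101110010011011
^ 010011100000100
-----------------
  111101110011111
Decimal: 23707 ^ 9988 = 31647



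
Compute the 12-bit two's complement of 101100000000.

Original (sign bit 1, negative): 101100000000
Step 1 - Invert all bits: 010011111111
Step 2 - Add 1: 010100000000
Verification: 101100000000 + 010100000000 = 1000000000000; discarding the end carry (carry out of the top bit) leaves the 12-bit value 000000000000, as required for x + (-x)



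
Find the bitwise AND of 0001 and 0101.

AND: 1 only when both bits are 1
  0001
& 0101
------
  0001
Decimal: 1 & 5 = 1



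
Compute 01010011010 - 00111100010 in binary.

Method 1 - Direct subtraction (column by column from the right: bit − bit − borrow-in; if negative, add 2 and borrow 1 from the next column):
borrow: 01111000000
        01010011010
-       00111100010
-------------------
        00010111000

Method 2 - Add two's complement:
Two's complement of 00111100010: invert → 11000011101, add 1 → 11000011110
  01010011010
+ 11000011110
-------------
 100010111000  (end carry out of the top bit = 1)
Discarding the end carry: 00010111000
Decimal check:
  01010011010 = 512 + 128 + 16 + 8 + 2 = 666
  00111100010 = 256 + 128 + 64 + 32 + 2 = 482
  666 - 482 = 184, and 00010111000 = 128 + 32 + 16 + 8 = 184 ✓



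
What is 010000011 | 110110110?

OR: 1 when either bit is 1
  010000011
| 110110110
-----------
  110110111
Decimal: 131 | 438 = 439



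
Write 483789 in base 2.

Using repeated division by 2:
483789 ÷ 2 = 241894 remainder 1
241894 ÷ 2 = 120947 remainder 0
120947 ÷ 2 = 60473 remainder 1
60473 ÷ 2 = 30236 remainder 1
30236 ÷ 2 = 15118 remainder 0
15118 ÷ 2 = 7559 remainder 0
7559 ÷ 2 = 3779 remainder 1
3779 ÷ 2 = 1889 remainder 1
1889 ÷ 2 = 944 remainder 1
944 ÷ 2 = 472 remainder 0
472 ÷ 2 = 236 remainder 0
236 ÷ 2 = 118 remainder 0
118 ÷ 2 = 59 remainder 0
59 ÷ 2 = 29 remainder 1
29 ÷ 2 = 14 remainder 1
14 ÷ 2 = 7 remainder 0
7 ÷ 2 = 3 remainder 1
3 ÷ 2 = 1 remainder 1
1 ÷ 2 = 0 remainder 1
Reading remainders bottom to top: 1110110000111001101



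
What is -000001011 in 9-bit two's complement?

Original: 000001011
Step 1 - Invert all bits: 111110100
Step 2 - Add 1: 111110101
Verification: 000001011 + 111110101 = 1000000000; discarding the end carry (carry out of the top bit) leaves the 9-bit value 000000000, as required for x + (-x)



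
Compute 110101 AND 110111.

AND: 1 only when both bits are 1
  110101
& 110111
--------
  110101
Decimal: 53 & 55 = 53



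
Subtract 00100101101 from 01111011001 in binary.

Method 1 - Direct subtraction (column by column from the right: bit − bit − borrow-in; if negative, add 2 and borrow 1 from the next column):
borrow: 00001011000
        01111011001
-       00100101101
-------------------
        01010101100

Method 2 - Add two's complement:
Two's complement of 00100101101: invert → 11011010010, add 1 → 11011010011
  01111011001
+ 11011010011
-------------
 101010101100  (end carry out of the top bit = 1)
Discarding the end carry: 01010101100
Decimal check:
  01111011001 = 512 + 256 + 128 + 64 + 16 + 8 + 1 = 985
  00100101101 = 256 + 32 + 8 + 4 + 1 = 301
  985 - 301 = 684, and 01010101100 = 512 + 128 + 32 + 8 + 4 = 684 ✓



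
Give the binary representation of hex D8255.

Convert each hex digit to 4 bits:
  D = 1101
  8 = 1000
  2 = 0010
  5 = 0101
  5 = 0101
Concatenate: 11011000001001010101



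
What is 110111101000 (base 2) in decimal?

Sum of powers of 2 for each 1-bit:
2^3 + 2^5 + 2^6 + 2^7 + 2^8 + 2^10 + 2^11
= 8 + 32 + 64 + 128 + 256 + 1024 + 2048
= 3560



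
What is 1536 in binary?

Using repeated division by 2:
1536 ÷ 2 = 768 remainder 0
768 ÷ 2 = 384 remainder 0
384 ÷ 2 = 192 remainder 0
192 ÷ 2 = 96 remainder 0
96 ÷ 2 = 48 remainder 0
48 ÷ 2 = 24 remainder 0
24 ÷ 2 = 12 remainder 0
12 ÷ 2 = 6 remainder 0
6 ÷ 2 = 3 remainder 0
3 ÷ 2 = 1 remainder 1
1 ÷ 2 = 0 remainder 1
Reading remainders bottom to top: 11000000000



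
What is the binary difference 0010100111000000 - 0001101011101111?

Method 1 - Direct subtraction (column by column from the right: bit − bit − borrow-in; if negative, add 2 and borrow 1 from the next column):
borrow: 0011110111111110
        0010100111000000
-       0001101011101111
------------------------
        0000111011010001

Method 2 - Add two's complement:
Two's complement of 0001101011101111: invert → 1110010100010000, add 1 → 1110010100010001
  0010100111000000
+ 1110010100010001
------------------
 10000111011010001  (end carry out of the top bit = 1)
Discarding the end carry: 0000111011010001
Decimal check:
  0010100111000000 = 8192 + 2048 + 256 + 128 + 64 = 10688
  0001101011101111 = 4096 + 2048 + 512 + 128 + 64 + 32 + 8 + 4 + 2 + 1 = 6895
  10688 - 6895 = 3793, and 0000111011010001 = 2048 + 1024 + 512 + 128 + 64 + 16 + 1 = 3793 ✓



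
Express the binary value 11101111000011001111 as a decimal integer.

Sum of powers of 2 for each 1-bit:
2^0 + 2^1 + 2^2 + 2^3 + 2^6 + 2^7 + 2^12 + 2^13 + 2^14 + 2^15 + 2^17 + 2^18 + 2^19
= 1 + 2 + 4 + 8 + 64 + 128 + 4096 + 8192 + 16384 + 32768 + 131072 + 262144 + 524288
= 979151



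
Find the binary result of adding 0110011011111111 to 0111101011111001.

Add column by column from the right: bit + bit + carry-in; write the sum mod 2, carry 1 when the sum is 2 or 3.
carry:  1111110111111110
        0110011011111111
+       0111101011111001
------------------------
       01110000111111000
(the carry out of the leftmost column, 0, becomes the leading bit)
Decimal check:
  0110011011111111 = 16384 + 8192 + 1024 + 512 + 128 + 64 + 32 + 16 + 8 + 4 + 2 + 1 = 26367
  0111101011111001 = 16384 + 8192 + 4096 + 2048 + 512 + 128 + 64 + 32 + 16 + 8 + 1 = 31481
  26367 + 31481 = 57848, and 01110000111111000 = 32768 + 16384 + 8192 + 256 + 128 + 64 + 32 + 16 + 8 = 57848 ✓



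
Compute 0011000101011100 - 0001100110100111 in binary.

Method 1 - Direct subtraction (column by column from the right: bit − bit − borrow-in; if negative, add 2 and borrow 1 from the next column):
borrow: 0011111101001110
        0011000101011100
-       0001100110100111
------------------------
        0001011110110101

Method 2 - Add two's complement:
Two's complement of 0001100110100111: invert → 1110011001011000, add 1 → 1110011001011001
  0011000101011100
+ 1110011001011001
------------------
 10001011110110101  (end carry out of the top bit = 1)
Discarding the end carry: 0001011110110101
Decimal check:
  0011000101011100 = 8192 + 4096 + 256 + 64 + 16 + 8 + 4 = 12636
  0001100110100111 = 4096 + 2048 + 256 + 128 + 32 + 4 + 2 + 1 = 6567
  12636 - 6567 = 6069, and 0001011110110101 = 4096 + 1024 + 512 + 256 + 128 + 32 + 16 + 4 + 1 = 6069 ✓



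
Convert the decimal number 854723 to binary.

Using repeated division by 2:
854723 ÷ 2 = 427361 remainder 1
427361 ÷ 2 = 213680 remainder 1
213680 ÷ 2 = 106840 remainder 0
106840 ÷ 2 = 53420 remainder 0
53420 ÷ 2 = 26710 remainder 0
26710 ÷ 2 = 13355 remainder 0
13355 ÷ 2 = 6677 remainder 1
6677 ÷ 2 = 3338 remainder 1
3338 ÷ 2 = 1669 remainder 0
1669 ÷ 2 = 834 remainder 1
834 ÷ 2 = 417 remainder 0
417 ÷ 2 = 208 remainder 1
208 ÷ 2 = 104 remainder 0
104 ÷ 2 = 52 remainder 0
52 ÷ 2 = 26 remainder 0
26 ÷ 2 = 13 remainder 0
13 ÷ 2 = 6 remainder 1
6 ÷ 2 = 3 remainder 0
3 ÷ 2 = 1 remainder 1
1 ÷ 2 = 0 remainder 1
Reading remainders bottom to top: 11010000101011000011



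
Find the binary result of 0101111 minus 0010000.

Method 1 - Direct subtraction (column by column from the right: bit − bit − borrow-in; if negative, add 2 and borrow 1 from the next column):
borrow: 0100000
        0101111
-       0010000
---------------
        0011111

Method 2 - Add two's complement:
Two's complement of 0010000: invert → 1101111, add 1 → 1110000
  0101111
+ 1110000
---------
 10011111  (end carry out of the top bit = 1)
Discarding the end carry: 0011111
Decimal check:
  0101111 = 32 + 8 + 4 + 2 + 1 = 47
  0010000 = 16
  47 - 16 = 31, and 0011111 = 16 + 8 + 4 + 2 + 1 = 31 ✓



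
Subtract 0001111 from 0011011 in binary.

Method 1 - Direct subtraction (column by column from the right: bit − bit − borrow-in; if negative, add 2 and borrow 1 from the next column):
borrow: 0011000
        0011011
-       0001111
---------------
        0001100

Method 2 - Add two's complement:
Two's complement of 0001111: invert → 1110000, add 1 → 1110001
  0011011
+ 1110001
---------
 10001100  (end carry out of the top bit = 1)
Discarding the end carry: 0001100
Decimal check:
  0011011 = 16 + 8 + 2 + 1 = 27
  0001111 = 8 + 4 + 2 + 1 = 15
  27 - 15 = 12, and 0001100 = 8 + 4 = 12 ✓



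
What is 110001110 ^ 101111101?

XOR: 1 when bits differ
  110001110
^ 101111101
-----------
  011110011
Decimal: 398 ^ 381 = 243



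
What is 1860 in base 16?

Using repeated division by 16 (digits 10–15 are A–F):
1860 ÷ 16 = 116 remainder 4
116 ÷ 16 = 7 remainder 4
7 ÷ 16 = 0 remainder 7
Reading remainders bottom to top: 744



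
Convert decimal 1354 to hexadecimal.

Using repeated division by 16 (digits 10–15 are A–F):
1354 ÷ 16 = 84 remainder 10 (A)
84 ÷ 16 = 5 remainder 4
5 ÷ 16 = 0 remainder 5
Reading remainders bottom to top: 54A



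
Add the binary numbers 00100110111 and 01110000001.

Add column by column from the right: bit + bit + carry-in; write the sum mod 2, carry 1 when the sum is 2 or 3.
carry:  11000001110
        00100110111
+       01110000001
-------------------
       010010111000
(the carry out of the leftmost column, 0, becomes the leading bit)
Decimal check:
  00100110111 = 256 + 32 + 16 + 4 + 2 + 1 = 311
  01110000001 = 512 + 256 + 128 + 1 = 897
  311 + 897 = 1208, and 010010111000 = 1024 + 128 + 32 + 16 + 8 = 1208 ✓



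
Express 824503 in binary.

Using repeated division by 2:
824503 ÷ 2 = 412251 remainder 1
412251 ÷ 2 = 206125 remainder 1
206125 ÷ 2 = 103062 remainder 1
103062 ÷ 2 = 51531 remainder 0
51531 ÷ 2 = 25765 remainder 1
25765 ÷ 2 = 12882 remainder 1
12882 ÷ 2 = 6441 remainder 0
6441 ÷ 2 = 3220 remainder 1
3220 ÷ 2 = 1610 remainder 0
1610 ÷ 2 = 805 remainder 0
805 ÷ 2 = 402 remainder 1
402 ÷ 2 = 201 remainder 0
201 ÷ 2 = 100 remainder 1
100 ÷ 2 = 50 remainder 0
50 ÷ 2 = 25 remainder 0
25 ÷ 2 = 12 remainder 1
12 ÷ 2 = 6 remainder 0
6 ÷ 2 = 3 remainder 0
3 ÷ 2 = 1 remainder 1
1 ÷ 2 = 0 remainder 1
Reading remainders bottom to top: 11001001010010110111



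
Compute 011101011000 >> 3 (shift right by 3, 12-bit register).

Original: 011101011000 (decimal 1880)
Shift right by 3 positions
Drop the 3 low bits; fill with zeros on the left
Result: 000011101011 (decimal 235)
Equivalent: 1880 >> 3 = 1880 ÷ 2^3 = 235



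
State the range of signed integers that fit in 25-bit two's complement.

For 25-bit two's complement:
Minimum: -2^24 = -16777216
Maximum: 2^24 - 1 = 16777215



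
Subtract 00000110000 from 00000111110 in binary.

Method 1 - Direct subtraction (column by column from the right: bit − bit − borrow-in; if negative, add 2 and borrow 1 from the next column):
borrow: 00000000000
        00000111110
-       00000110000
-------------------
        00000001110

Method 2 - Add two's complement:
Two's complement of 00000110000: invert → 11111001111, add 1 → 11111010000
  00000111110
+ 11111010000
-------------
 100000001110  (end carry out of the top bit = 1)
Discarding the end carry: 00000001110
Decimal check:
  00000111110 = 32 + 16 + 8 + 4 + 2 = 62
  00000110000 = 32 + 16 = 48
  62 - 48 = 14, and 00000001110 = 8 + 4 + 2 = 14 ✓



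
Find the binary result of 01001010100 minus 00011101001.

Method 1 - Direct subtraction (column by column from the right: bit − bit − borrow-in; if negative, add 2 and borrow 1 from the next column):
borrow: 01111010110
        01001010100
-       00011101001
-------------------
        00101101011

Method 2 - Add two's complement:
Two's complement of 00011101001: invert → 11100010110, add 1 → 11100010111
  01001010100
+ 11100010111
-------------
 100101101011  (end carry out of the top bit = 1)
Discarding the end carry: 00101101011
Decimal check:
  01001010100 = 512 + 64 + 16 + 4 = 596
  00011101001 = 128 + 64 + 32 + 8 + 1 = 233
  596 - 233 = 363, and 00101101011 = 256 + 64 + 32 + 8 + 2 + 1 = 363 ✓



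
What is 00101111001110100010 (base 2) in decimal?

Sum of powers of 2 for each 1-bit:
2^1 + 2^5 + 2^7 + 2^8 + 2^9 + 2^12 + 2^13 + 2^14 + 2^15 + 2^17
= 2 + 32 + 128 + 256 + 512 + 4096 + 8192 + 16384 + 32768 + 131072
= 193442



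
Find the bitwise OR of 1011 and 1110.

OR: 1 when either bit is 1
  1011
| 1110
------
  1111
Decimal: 11 | 14 = 15



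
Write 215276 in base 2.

Using repeated division by 2:
215276 ÷ 2 = 107638 remainder 0
107638 ÷ 2 = 53819 remainder 0
53819 ÷ 2 = 26909 remainder 1
26909 ÷ 2 = 13454 remainder 1
13454 ÷ 2 = 6727 remainder 0
6727 ÷ 2 = 3363 remainder 1
3363 ÷ 2 = 1681 remainder 1
1681 ÷ 2 = 840 remainder 1
840 ÷ 2 = 420 remainder 0
420 ÷ 2 = 210 remainder 0
210 ÷ 2 = 105 remainder 0
105 ÷ 2 = 52 remainder 1
52 ÷ 2 = 26 remainder 0
26 ÷ 2 = 13 remainder 0
13 ÷ 2 = 6 remainder 1
6 ÷ 2 = 3 remainder 0
3 ÷ 2 = 1 remainder 1
1 ÷ 2 = 0 remainder 1
Reading remainders bottom to top: 110100100011101100



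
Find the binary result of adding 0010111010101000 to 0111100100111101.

Add column by column from the right: bit + bit + carry-in; write the sum mod 2, carry 1 when the sum is 2 or 3.
carry:  1111000001110000
        0010111010101000
+       0111100100111101
------------------------
       01010011111100101
(the carry out of the leftmost column, 0, becomes the leading bit)
Decimal check:
  0010111010101000 = 8192 + 2048 + 1024 + 512 + 128 + 32 + 8 = 11944
  0111100100111101 = 16384 + 8192 + 4096 + 2048 + 256 + 32 + 16 + 8 + 4 + 1 = 31037
  11944 + 31037 = 42981, and 01010011111100101 = 32768 + 8192 + 1024 + 512 + 256 + 128 + 64 + 32 + 4 + 1 = 42981 ✓



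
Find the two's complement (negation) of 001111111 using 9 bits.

Original: 001111111
Step 1 - Invert all bits: 110000000
Step 2 - Add 1: 110000001
Verification: 001111111 + 110000001 = 1000000000; discarding the end carry (carry out of the top bit) leaves the 9-bit value 000000000, as required for x + (-x)



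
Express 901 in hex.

Using repeated division by 16 (digits 10–15 are A–F):
901 ÷ 16 = 56 remainder 5
56 ÷ 16 = 3 remainder 8
3 ÷ 16 = 0 remainder 3
Reading remainders bottom to top: 385



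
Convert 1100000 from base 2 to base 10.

Sum of powers of 2 for each 1-bit:
2^5 + 2^6
= 32 + 64
= 96



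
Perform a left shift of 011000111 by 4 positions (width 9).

Original: 011000111 (decimal 199)
Shift left by 4 positions
Append 4 zeros on the right and drop the 4 high bits that overflow the 9-bit width
Result: 001110000 (decimal 112)
Equivalent: 199 << 4 = 199 × 2^4 = 3184, truncated to 9 bits = 112



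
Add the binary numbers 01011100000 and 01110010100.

Add column by column from the right: bit + bit + carry-in; write the sum mod 2, carry 1 when the sum is 2 or 3.
carry:  11100000000
        01011100000
+       01110010100
-------------------
       011001110100
(the carry out of the leftmost column, 0, becomes the leading bit)
Decimal check:
  01011100000 = 512 + 128 + 64 + 32 = 736
  01110010100 = 512 + 256 + 128 + 16 + 4 = 916
  736 + 916 = 1652, and 011001110100 = 1024 + 512 + 64 + 32 + 16 + 4 = 1652 ✓



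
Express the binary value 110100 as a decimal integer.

Sum of powers of 2 for each 1-bit:
2^2 + 2^4 + 2^5
= 4 + 16 + 32
= 52



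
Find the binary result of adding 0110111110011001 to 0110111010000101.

Add column by column from the right: bit + bit + carry-in; write the sum mod 2, carry 1 when the sum is 2 or 3.
carry:  1101111100000010
        0110111110011001
+       0110111010000101
------------------------
       01101111000011110
(the carry out of the leftmost column, 0, becomes the leading bit)
Decimal check:
  0110111110011001 = 16384 + 8192 + 2048 + 1024 + 512 + 256 + 128 + 16 + 8 + 1 = 28569
  0110111010000101 = 16384 + 8192 + 2048 + 1024 + 512 + 128 + 4 + 1 = 28293
  28569 + 28293 = 56862, and 01101111000011110 = 32768 + 16384 + 4096 + 2048 + 1024 + 512 + 16 + 8 + 4 + 2 = 56862 ✓



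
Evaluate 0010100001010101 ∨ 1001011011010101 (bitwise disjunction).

OR: 1 when either bit is 1
  0010100001010101
| 1001011011010101
------------------
  1011111011010101
Decimal: 10325 | 38613 = 48853



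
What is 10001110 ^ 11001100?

XOR: 1 when bits differ
  10001110
^ 11001100
----------
  01000010
Decimal: 142 ^ 204 = 66



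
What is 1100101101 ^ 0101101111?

XOR: 1 when bits differ
  1100101101
^ 0101101111
------------
  1001000010
Decimal: 813 ^ 367 = 578



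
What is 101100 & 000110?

AND: 1 only when both bits are 1
  101100
& 000110
--------
  000100
Decimal: 44 & 6 = 4



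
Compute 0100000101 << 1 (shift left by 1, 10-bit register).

Original: 0100000101 (decimal 261)
Shift left by 1 position
Append 1 zero on the right
Result: 1000001010 (decimal 522)
Equivalent: 261 << 1 = 261 × 2^1 = 522



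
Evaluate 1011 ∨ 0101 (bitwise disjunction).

OR: 1 when either bit is 1
  1011
| 0101
------
  1111
Decimal: 11 | 5 = 15



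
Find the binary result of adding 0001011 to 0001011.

Add column by column from the right: bit + bit + carry-in; write the sum mod 2, carry 1 when the sum is 2 or 3.
carry:  0010110
        0001011
+       0001011
---------------
       00010110
(the carry out of the leftmost column, 0, becomes the leading bit)
Decimal check:
  0001011 = 8 + 2 + 1 = 11
  0001011 = 8 + 2 + 1 = 11
  11 + 11 = 22, and 00010110 = 16 + 4 + 2 = 22 ✓



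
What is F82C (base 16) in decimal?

Expand by place value (powers of 16):
Digit values: F = 15, C = 12
F82C = 15 × 16^3 + 8 × 16^2 + 2 × 16^1 + 12 × 16^0
= 15 × 4096 + 8 × 256 + 2 × 16 + 12 × 1
= 61440 + 2048 + 32 + 12
= 63532



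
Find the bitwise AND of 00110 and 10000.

AND: 1 only when both bits are 1
  00110
& 10000
-------
  00000
Decimal: 6 & 16 = 0



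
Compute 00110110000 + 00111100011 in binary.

Add column by column from the right: bit + bit + carry-in; write the sum mod 2, carry 1 when the sum is 2 or 3.
carry:  01111000000
        00110110000
+       00111100011
-------------------
       001110010011
(the carry out of the leftmost column, 0, becomes the leading bit)
Decimal check:
  00110110000 = 256 + 128 + 32 + 16 = 432
  00111100011 = 256 + 128 + 64 + 32 + 2 + 1 = 483
  432 + 483 = 915, and 001110010011 = 512 + 256 + 128 + 16 + 2 + 1 = 915 ✓



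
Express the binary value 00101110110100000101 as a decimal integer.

Sum of powers of 2 for each 1-bit:
2^0 + 2^2 + 2^8 + 2^10 + 2^11 + 2^13 + 2^14 + 2^15 + 2^17
= 1 + 4 + 256 + 1024 + 2048 + 8192 + 16384 + 32768 + 131072
= 191749



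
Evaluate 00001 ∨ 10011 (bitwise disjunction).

OR: 1 when either bit is 1
  00001
| 10011
-------
  10011
Decimal: 1 | 19 = 19



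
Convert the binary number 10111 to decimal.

Sum of powers of 2 for each 1-bit:
2^0 + 2^1 + 2^2 + 2^4
= 1 + 2 + 4 + 16
= 23



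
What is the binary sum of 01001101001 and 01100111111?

Add column by column from the right: bit + bit + carry-in; write the sum mod 2, carry 1 when the sum is 2 or 3.
carry:  10011111110
        01001101001
+       01100111111
-------------------
       010110101000
(the carry out of the leftmost column, 0, becomes the leading bit)
Decimal check:
  01001101001 = 512 + 64 + 32 + 8 + 1 = 617
  01100111111 = 512 + 256 + 32 + 16 + 8 + 4 + 2 + 1 = 831
  617 + 831 = 1448, and 010110101000 = 1024 + 256 + 128 + 32 + 8 = 1448 ✓



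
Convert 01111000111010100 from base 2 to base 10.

Sum of powers of 2 for each 1-bit:
2^2 + 2^4 + 2^6 + 2^7 + 2^8 + 2^12 + 2^13 + 2^14 + 2^15
= 4 + 16 + 64 + 128 + 256 + 4096 + 8192 + 16384 + 32768
= 61908



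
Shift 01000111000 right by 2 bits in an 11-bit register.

Original: 01000111000 (decimal 568)
Shift right by 2 positions
Drop the 2 low bits; fill with zeros on the left
Result: 00010001110 (decimal 142)
Equivalent: 568 >> 2 = 568 ÷ 2^2 = 142



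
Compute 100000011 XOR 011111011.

XOR: 1 when bits differ
  100000011
^ 011111011
-----------
  111111000
Decimal: 259 ^ 251 = 504



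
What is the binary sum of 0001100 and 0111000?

Add column by column from the right: bit + bit + carry-in; write the sum mod 2, carry 1 when the sum is 2 or 3.
carry:  1110000
        0001100
+       0111000
---------------
       01000100
(the carry out of the leftmost column, 0, becomes the leading bit)
Decimal check:
  0001100 = 8 + 4 = 12
  0111000 = 32 + 16 + 8 = 56
  12 + 56 = 68, and 01000100 = 64 + 4 = 68 ✓



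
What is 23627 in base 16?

Using repeated division by 16 (digits 10–15 are A–F):
23627 ÷ 16 = 1476 remainder 11 (B)
1476 ÷ 16 = 92 remainder 4
92 ÷ 16 = 5 remainder 12 (C)
5 ÷ 16 = 0 remainder 5
Reading remainders bottom to top: 5C4B



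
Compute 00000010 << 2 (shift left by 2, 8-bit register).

Original: 00000010 (decimal 2)
Shift left by 2 positions
Append 2 zeros on the right
Result: 00001000 (decimal 8)
Equivalent: 2 << 2 = 2 × 2^2 = 8



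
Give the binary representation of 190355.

Using repeated division by 2:
190355 ÷ 2 = 95177 remainder 1
95177 ÷ 2 = 47588 remainder 1
47588 ÷ 2 = 23794 remainder 0
23794 ÷ 2 = 11897 remainder 0
11897 ÷ 2 = 5948 remainder 1
5948 ÷ 2 = 2974 remainder 0
2974 ÷ 2 = 1487 remainder 0
1487 ÷ 2 = 743 remainder 1
743 ÷ 2 = 371 remainder 1
371 ÷ 2 = 185 remainder 1
185 ÷ 2 = 92 remainder 1
92 ÷ 2 = 46 remainder 0
46 ÷ 2 = 23 remainder 0
23 ÷ 2 = 11 remainder 1
11 ÷ 2 = 5 remainder 1
5 ÷ 2 = 2 remainder 1
2 ÷ 2 = 1 remainder 0
1 ÷ 2 = 0 remainder 1
Reading remainders bottom to top: 101110011110010011



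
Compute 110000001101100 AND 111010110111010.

AND: 1 only when both bits are 1
  110000001101100
& 111010110111010
-----------------
  110000000101000
Decimal: 24684 & 30138 = 24616



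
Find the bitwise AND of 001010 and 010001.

AND: 1 only when both bits are 1
  001010
& 010001
--------
  000000
Decimal: 10 & 17 = 0



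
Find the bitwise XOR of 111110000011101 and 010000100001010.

XOR: 1 when bits differ
  111110000011101
^ 010000100001010
-----------------
  101110100010111
Decimal: 31773 ^ 8458 = 23831



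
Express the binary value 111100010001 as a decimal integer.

Sum of powers of 2 for each 1-bit:
2^0 + 2^4 + 2^8 + 2^9 + 2^10 + 2^11
= 1 + 16 + 256 + 512 + 1024 + 2048
= 3857



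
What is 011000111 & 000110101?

AND: 1 only when both bits are 1
  011000111
& 000110101
-----------
  000000101
Decimal: 199 & 53 = 5



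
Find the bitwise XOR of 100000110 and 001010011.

XOR: 1 when bits differ
  100000110
^ 001010011
-----------
  101010101
Decimal: 262 ^ 83 = 341



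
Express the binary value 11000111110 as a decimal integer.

Sum of powers of 2 for each 1-bit:
2^1 + 2^2 + 2^3 + 2^4 + 2^5 + 2^9 + 2^10
= 2 + 4 + 8 + 16 + 32 + 512 + 1024
= 1598



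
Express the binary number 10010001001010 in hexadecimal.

Group into 4-bit nibbles from right:
  0010 = 2
  0100 = 4
  0100 = 4
  1010 = A
Result: 244A



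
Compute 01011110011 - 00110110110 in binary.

Method 1 - Direct subtraction (column by column from the right: bit − bit − borrow-in; if negative, add 2 and borrow 1 from the next column):
borrow: 01001111000
        01011110011
-       00110110110
-------------------
        00100111101

Method 2 - Add two's complement:
Two's complement of 00110110110: invert → 11001001001, add 1 → 11001001010
  01011110011
+ 11001001010
-------------
 100100111101  (end carry out of the top bit = 1)
Discarding the end carry: 00100111101
Decimal check:
  01011110011 = 512 + 128 + 64 + 32 + 16 + 2 + 1 = 755
  00110110110 = 256 + 128 + 32 + 16 + 4 + 2 = 438
  755 - 438 = 317, and 00100111101 = 256 + 32 + 16 + 8 + 4 + 1 = 317 ✓



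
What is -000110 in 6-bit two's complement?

Original: 000110
Step 1 - Invert all bits: 111001
Step 2 - Add 1: 111010
Verification: 000110 + 111010 = 1000000; discarding the end carry (carry out of the top bit) leaves the 6-bit value 000000, as required for x + (-x)



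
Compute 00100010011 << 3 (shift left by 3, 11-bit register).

Original: 00100010011 (decimal 275)
Shift left by 3 positions
Append 3 zeros on the right and drop the 3 high bits that overflow the 11-bit width
Result: 00010011000 (decimal 152)
Equivalent: 275 << 3 = 275 × 2^3 = 2200, truncated to 11 bits = 152



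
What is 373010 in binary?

Using repeated division by 2:
373010 ÷ 2 = 186505 remainder 0
186505 ÷ 2 = 93252 remainder 1
93252 ÷ 2 = 46626 remainder 0
46626 ÷ 2 = 23313 remainder 0
23313 ÷ 2 = 11656 remainder 1
11656 ÷ 2 = 5828 remainder 0
5828 ÷ 2 = 2914 remainder 0
2914 ÷ 2 = 1457 remainder 0
1457 ÷ 2 = 728 remainder 1
728 ÷ 2 = 364 remainder 0
364 ÷ 2 = 182 remainder 0
182 ÷ 2 = 91 remainder 0
91 ÷ 2 = 45 remainder 1
45 ÷ 2 = 22 remainder 1
22 ÷ 2 = 11 remainder 0
11 ÷ 2 = 5 remainder 1
5 ÷ 2 = 2 remainder 1
2 ÷ 2 = 1 remainder 0
1 ÷ 2 = 0 remainder 1
Reading remainders bottom to top: 1011011000100010010



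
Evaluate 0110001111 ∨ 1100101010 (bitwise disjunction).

OR: 1 when either bit is 1
  0110001111
| 1100101010
------------
  1110101111
Decimal: 399 | 810 = 943



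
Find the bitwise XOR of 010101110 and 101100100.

XOR: 1 when bits differ
  010101110
^ 101100100
-----------
  111001010
Decimal: 174 ^ 356 = 458



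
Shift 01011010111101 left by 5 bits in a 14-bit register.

Original: 01011010111101 (decimal 5821)
Shift left by 5 positions
Append 5 zeros on the right and drop the 5 high bits that overflow the 14-bit width
Result: 01011110100000 (decimal 6048)
Equivalent: 5821 << 5 = 5821 × 2^5 = 186272, truncated to 14 bits = 6048



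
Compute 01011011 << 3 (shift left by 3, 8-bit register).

Original: 01011011 (decimal 91)
Shift left by 3 positions
Append 3 zeros on the right and drop the 3 high bits that overflow the 8-bit width
Result: 11011000 (decimal 216)
Equivalent: 91 << 3 = 91 × 2^3 = 728, truncated to 8 bits = 216



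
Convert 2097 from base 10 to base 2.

Using repeated division by 2:
2097 ÷ 2 = 1048 remainder 1
1048 ÷ 2 = 524 remainder 0
524 ÷ 2 = 262 remainder 0
262 ÷ 2 = 131 remainder 0
131 ÷ 2 = 65 remainder 1
65 ÷ 2 = 32 remainder 1
32 ÷ 2 = 16 remainder 0
16 ÷ 2 = 8 remainder 0
8 ÷ 2 = 4 remainder 0
4 ÷ 2 = 2 remainder 0
2 ÷ 2 = 1 remainder 0
1 ÷ 2 = 0 remainder 1
Reading remainders bottom to top: 100000110001



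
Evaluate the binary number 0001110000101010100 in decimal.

Sum of powers of 2 for each 1-bit:
2^2 + 2^4 + 2^6 + 2^8 + 2^13 + 2^14 + 2^15
= 4 + 16 + 64 + 256 + 8192 + 16384 + 32768
= 57684



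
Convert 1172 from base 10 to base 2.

Using repeated division by 2:
1172 ÷ 2 = 586 remainder 0
586 ÷ 2 = 293 remainder 0
293 ÷ 2 = 146 remainder 1
146 ÷ 2 = 73 remainder 0
73 ÷ 2 = 36 remainder 1
36 ÷ 2 = 18 remainder 0
18 ÷ 2 = 9 remainder 0
9 ÷ 2 = 4 remainder 1
4 ÷ 2 = 2 remainder 0
2 ÷ 2 = 1 remainder 0
1 ÷ 2 = 0 remainder 1
Reading remainders bottom to top: 10010010100



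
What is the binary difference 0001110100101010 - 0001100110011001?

Method 1 - Direct subtraction (column by column from the right: bit − bit − borrow-in; if negative, add 2 and borrow 1 from the next column):
borrow: 0000011100100010
        0001110100101010
-       0001100110011001
------------------------
        0000001110010001

Method 2 - Add two's complement:
Two's complement of 0001100110011001: invert → 1110011001100110, add 1 → 1110011001100111
  0001110100101010
+ 1110011001100111
------------------
 10000001110010001  (end carry out of the top bit = 1)
Discarding the end carry: 0000001110010001
Decimal check:
  0001110100101010 = 4096 + 2048 + 1024 + 256 + 32 + 8 + 2 = 7466
  0001100110011001 = 4096 + 2048 + 256 + 128 + 16 + 8 + 1 = 6553
  7466 - 6553 = 913, and 0000001110010001 = 512 + 256 + 128 + 16 + 1 = 913 ✓



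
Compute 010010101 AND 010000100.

AND: 1 only when both bits are 1
  010010101
& 010000100
-----------
  010000100
Decimal: 149 & 132 = 132



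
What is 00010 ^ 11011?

XOR: 1 when bits differ
  00010
^ 11011
-------
  11001
Decimal: 2 ^ 27 = 25



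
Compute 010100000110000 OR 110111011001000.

OR: 1 when either bit is 1
  010100000110000
| 110111011001000
-----------------
  110111011111000
Decimal: 10288 | 28360 = 28408



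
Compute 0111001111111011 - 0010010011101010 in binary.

Method 1 - Direct subtraction (column by column from the right: bit − bit − borrow-in; if negative, add 2 and borrow 1 from the next column):
borrow: 0001100000000000
        0111001111111011
-       0010010011101010
------------------------
        0100111100010001

Method 2 - Add two's complement:
Two's complement of 0010010011101010: invert → 1101101100010101, add 1 → 1101101100010110
  0111001111111011
+ 1101101100010110
------------------
 10100111100010001  (end carry out of the top bit = 1)
Discarding the end carry: 0100111100010001
Decimal check:
  0111001111111011 = 16384 + 8192 + 4096 + 512 + 256 + 128 + 64 + 32 + 16 + 8 + 2 + 1 = 29691
  0010010011101010 = 8192 + 1024 + 128 + 64 + 32 + 8 + 2 = 9450
  29691 - 9450 = 20241, and 0100111100010001 = 16384 + 2048 + 1024 + 512 + 256 + 16 + 1 = 20241 ✓



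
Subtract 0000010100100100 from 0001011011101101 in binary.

Method 1 - Direct subtraction (column by column from the right: bit − bit − borrow-in; if negative, add 2 and borrow 1 from the next column):
borrow: 0000001000000000
        0001011011101101
-       0000010100100100
------------------------
        0001000111001001

Method 2 - Add two's complement:
Two's complement of 0000010100100100: invert → 1111101011011011, add 1 → 1111101011011100
  0001011011101101
+ 1111101011011100
------------------
 10001000111001001  (end carry out of the top bit = 1)
Discarding the end carry: 0001000111001001
Decimal check:
  0001011011101101 = 4096 + 1024 + 512 + 128 + 64 + 32 + 8 + 4 + 1 = 5869
  0000010100100100 = 1024 + 256 + 32 + 4 = 1316
  5869 - 1316 = 4553, and 0001000111001001 = 4096 + 256 + 128 + 64 + 8 + 1 = 4553 ✓



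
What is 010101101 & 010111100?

AND: 1 only when both bits are 1
  010101101
& 010111100
-----------
  010101100
Decimal: 173 & 188 = 172



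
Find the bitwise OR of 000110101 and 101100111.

OR: 1 when either bit is 1
  000110101
| 101100111
-----------
  101110111
Decimal: 53 | 359 = 375



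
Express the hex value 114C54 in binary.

Convert each hex digit to 4 bits:
  1 = 0001
  1 = 0001
  4 = 0100
  C = 1100
  5 = 0101
  4 = 0100
Concatenate: 000100010100110001010100



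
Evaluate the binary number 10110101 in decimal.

Sum of powers of 2 for each 1-bit:
2^0 + 2^2 + 2^4 + 2^5 + 2^7
= 1 + 4 + 16 + 32 + 128
= 181



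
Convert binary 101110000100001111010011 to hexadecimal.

Group into 4-bit nibbles from right:
  1011 = B
  1000 = 8
  0100 = 4
  0011 = 3
  1101 = D
  0011 = 3
Result: B843D3



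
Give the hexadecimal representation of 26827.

Using repeated division by 16 (digits 10–15 are A–F):
26827 ÷ 16 = 1676 remainder 11 (B)
1676 ÷ 16 = 104 remainder 12 (C)
104 ÷ 16 = 6 remainder 8
6 ÷ 16 = 0 remainder 6
Reading remainders bottom to top: 68CB



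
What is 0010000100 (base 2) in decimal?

Sum of powers of 2 for each 1-bit:
2^2 + 2^7
= 4 + 128
= 132



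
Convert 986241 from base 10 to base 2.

Using repeated division by 2:
986241 ÷ 2 = 493120 remainder 1
493120 ÷ 2 = 246560 remainder 0
246560 ÷ 2 = 123280 remainder 0
123280 ÷ 2 = 61640 remainder 0
61640 ÷ 2 = 30820 remainder 0
30820 ÷ 2 = 15410 remainder 0
15410 ÷ 2 = 7705 remainder 0
7705 ÷ 2 = 3852 remainder 1
3852 ÷ 2 = 1926 remainder 0
1926 ÷ 2 = 963 remainder 0
963 ÷ 2 = 481 remainder 1
481 ÷ 2 = 240 remainder 1
240 ÷ 2 = 120 remainder 0
120 ÷ 2 = 60 remainder 0
60 ÷ 2 = 30 remainder 0
30 ÷ 2 = 15 remainder 0
15 ÷ 2 = 7 remainder 1
7 ÷ 2 = 3 remainder 1
3 ÷ 2 = 1 remainder 1
1 ÷ 2 = 0 remainder 1
Reading remainders bottom to top: 11110000110010000001



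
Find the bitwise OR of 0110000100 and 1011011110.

OR: 1 when either bit is 1
  0110000100
| 1011011110
------------
  1111011110
Decimal: 388 | 734 = 990



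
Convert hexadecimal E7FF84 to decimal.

Expand by place value (powers of 16):
Digit values: E = 14, F = 15
E7FF84 = 14 × 16^5 + 7 × 16^4 + 15 × 16^3 + 15 × 16^2 + 8 × 16^1 + 4 × 16^0
= 14 × 1048576 + 7 × 65536 + 15 × 4096 + 15 × 256 + 8 × 16 + 4 × 1
= 14680064 + 458752 + 61440 + 3840 + 128 + 4
= 15204228



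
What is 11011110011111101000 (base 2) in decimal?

Sum of powers of 2 for each 1-bit:
2^3 + 2^5 + 2^6 + 2^7 + 2^8 + 2^9 + 2^10 + 2^13 + 2^14 + 2^15 + 2^16 + 2^18 + 2^19
= 8 + 32 + 64 + 128 + 256 + 512 + 1024 + 8192 + 16384 + 32768 + 65536 + 262144 + 524288
= 911336



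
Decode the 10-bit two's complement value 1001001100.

Binary: 1001001100
Sign bit: 1 (negative)
Invert: 0110110011
Add 1:  0110110100
Magnitude: 0110110100 = 256 + 128 + 32 + 16 + 4 = 436
Value: -436



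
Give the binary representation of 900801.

Using repeated division by 2:
900801 ÷ 2 = 450400 remainder 1
450400 ÷ 2 = 225200 remainder 0
225200 ÷ 2 = 112600 remainder 0
112600 ÷ 2 = 56300 remainder 0
56300 ÷ 2 = 28150 remainder 0
28150 ÷ 2 = 14075 remainder 0
14075 ÷ 2 = 7037 remainder 1
7037 ÷ 2 = 3518 remainder 1
3518 ÷ 2 = 1759 remainder 0
1759 ÷ 2 = 879 remainder 1
879 ÷ 2 = 439 remainder 1
439 ÷ 2 = 219 remainder 1
219 ÷ 2 = 109 remainder 1
109 ÷ 2 = 54 remainder 1
54 ÷ 2 = 27 remainder 0
27 ÷ 2 = 13 remainder 1
13 ÷ 2 = 6 remainder 1
6 ÷ 2 = 3 remainder 0
3 ÷ 2 = 1 remainder 1
1 ÷ 2 = 0 remainder 1
Reading remainders bottom to top: 11011011111011000001



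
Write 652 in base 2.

Using repeated division by 2:
652 ÷ 2 = 326 remainder 0
326 ÷ 2 = 163 remainder 0
163 ÷ 2 = 81 remainder 1
81 ÷ 2 = 40 remainder 1
40 ÷ 2 = 20 remainder 0
20 ÷ 2 = 10 remainder 0
10 ÷ 2 = 5 remainder 0
5 ÷ 2 = 2 remainder 1
2 ÷ 2 = 1 remainder 0
1 ÷ 2 = 0 remainder 1
Reading remainders bottom to top: 1010001100



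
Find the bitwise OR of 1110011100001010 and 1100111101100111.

OR: 1 when either bit is 1
  1110011100001010
| 1100111101100111
------------------
  1110111101101111
Decimal: 59146 | 53095 = 61295



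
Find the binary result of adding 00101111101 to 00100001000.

Add column by column from the right: bit + bit + carry-in; write the sum mod 2, carry 1 when the sum is 2 or 3.
carry:  01011110000
        00101111101
+       00100001000
-------------------
       001010000101
(the carry out of the leftmost column, 0, becomes the leading bit)
Decimal check:
  00101111101 = 256 + 64 + 32 + 16 + 8 + 4 + 1 = 381
  00100001000 = 256 + 8 = 264
  381 + 264 = 645, and 001010000101 = 512 + 128 + 4 + 1 = 645 ✓

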